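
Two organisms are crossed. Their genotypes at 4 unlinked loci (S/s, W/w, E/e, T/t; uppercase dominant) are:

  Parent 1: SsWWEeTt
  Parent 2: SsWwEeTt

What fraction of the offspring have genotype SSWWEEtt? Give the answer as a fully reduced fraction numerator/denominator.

P(SSWWEEtt) = 1/128

SsWWEeTt gametes: SWET×2, SWEt×2, SWeT×2, SWet×2, sWET×2, sWEt×2, sWeT×2, sWet×2
SsWwEeTt gametes: SWET×1, SWEt×1, SWeT×1, SWet×1, SwET×1, SwEt×1, SweT×1, Swet×1, sWET×1, sWEt×1, sWeT×1, sWet×1, swET×1, swEt×1, sweT×1, swet×1
SsWWEeTt×SsWwEeTt grid (16·16=256): SSWWEETT=2 SSWWEETt=4 SSWWEEtt=2 SSWWEeTT=4 SSWWEeTt=8 SSWWEett=4 SSWWeeTT=2 SSWWeeTt=4 SSWWeett=2 SSWwEETT=2 SSWwEETt=4 SSWwEEtt=2 SSWwEeTT=4 SSWwEeTt=8 SSWwEett=4 SSWweeTT=2 SSWweeTt=4 SSWweett=2 SsWWEETT=4 SsWWEETt=8 SsWWEEtt=4 SsWWEeTT=8 SsWWEeTt=16 SsWWEett=8 SsWWeeTT=4 SsWWeeTt=8 SsWWeett=4 SsWwEETT=4 SsWwEETt=8 SsWwEEtt=4 SsWwEeTT=8 SsWwEeTt=16 SsWwEett=8 SsWweeTT=4 SsWweeTt=8 SsWweett=4 ssWWEETT=2 ssWWEETt=4 ssWWEEtt=2 ssWWEeTT=4 ssWWEeTt=8 ssWWEett=4 ssWWeeTT=2 ssWWeeTt=4 ssWWeett=2 ssWwEETT=2 ssWwEETt=4 ssWwEEtt=2 ssWwEeTT=4 ssWwEeTt=8 ssWwEett=4 ssWweeTT=2 ssWweeTt=4 ssWweett=2
SSWWEEtt hits 2/256; gcd=2; 2÷2/256÷2 = 1/128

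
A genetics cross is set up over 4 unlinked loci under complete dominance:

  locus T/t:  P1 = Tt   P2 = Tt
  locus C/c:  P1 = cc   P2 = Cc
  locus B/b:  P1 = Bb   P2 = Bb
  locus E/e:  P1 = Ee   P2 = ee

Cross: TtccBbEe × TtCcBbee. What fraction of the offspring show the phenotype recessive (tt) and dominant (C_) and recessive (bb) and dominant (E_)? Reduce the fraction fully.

P(tt C_ bb E_) = 1/64

TtccBbEe gametes: TcBE×2, TcBe×2, TcbE×2, Tcbe×2, tcBE×2, tcBe×2, tcbE×2, tcbe×2
TtCcBbee gametes: TCBe×2, TCbe×2, TcBe×2, Tcbe×2, tCBe×2, tCbe×2, tcBe×2, tcbe×2
TtccBbEe×TtCcBbee grid (16·16=256): TTCcBBEe=4 TTCcBBee=4 TTCcBbEe=8 TTCcBbee=8 TTCcbbEe=4 TTCcbbee=4 TTccBBEe=4 TTccBBee=4 TTccBbEe=8 TTccBbee=8 TTccbbEe=4 TTccbbee=4 TtCcBBEe=8 TtCcBBee=8 TtCcBbEe=16 TtCcBbee=16 TtCcbbEe=8 TtCcbbee=8 TtccBBEe=8 TtccBBee=8 TtccBbEe=16 TtccBbee=16 TtccbbEe=8 Ttccbbee=8 ttCcBBEe=4 ttCcBBee=4 ttCcBbEe=8 ttCcBbee=8 ttCcbbEe=4 ttCcbbee=4 ttccBBEe=4 ttccBBee=4 ttccBbEe=8 ttccBbee=8 ttccbbEe=4 ttccbbee=4
tt C_ bb E_ hits 4/256; gcd=4; 4÷4/256÷4 = 1/64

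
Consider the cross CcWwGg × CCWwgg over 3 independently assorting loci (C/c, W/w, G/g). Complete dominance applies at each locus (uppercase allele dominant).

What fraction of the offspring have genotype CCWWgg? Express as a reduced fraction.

CcWwGg gametes: CWG×1, CWg×1, CwG×1, Cwg×1, cWG×1, cWg×1, cwG×1, cwg×1
CCWwgg gametes: CWg×4, Cwg×4
CcWwGg×CCWwgg grid (8·8=64): CCWWGg=4 CCWWgg=4 CCWwGg=8 CCWwgg=8 CCwwGg=4 CCwwgg=4 CcWWGg=4 CcWWgg=4 CcWwGg=8 CcWwgg=8 CcwwGg=4 Ccwwgg=4
CCWWgg hits 4/64; gcd=4; 4÷4/64÷4 = 1/16

P(CCWWgg) = 1/16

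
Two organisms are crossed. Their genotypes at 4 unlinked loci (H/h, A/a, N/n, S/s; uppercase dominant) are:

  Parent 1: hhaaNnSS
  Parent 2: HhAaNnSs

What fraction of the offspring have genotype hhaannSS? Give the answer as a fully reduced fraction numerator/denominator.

hhaaNnSS gametes: haNS×8, hanS×8
HhAaNnSs gametes: HANS×1, HANs×1, HAnS×1, HAns×1, HaNS×1, HaNs×1, HanS×1, Hans×1, hANS×1, hANs×1, hAnS×1, hAns×1, haNS×1, haNs×1, hanS×1, hans×1
hhaaNnSS×HhAaNnSs grid (16·16=256): HhAaNNSS=8 HhAaNNSs=8 HhAaNnSS=16 HhAaNnSs=16 HhAannSS=8 HhAannSs=8 HhaaNNSS=8 HhaaNNSs=8 HhaaNnSS=16 HhaaNnSs=16 HhaannSS=8 HhaannSs=8 hhAaNNSS=8 hhAaNNSs=8 hhAaNnSS=16 hhAaNnSs=16 hhAannSS=8 hhAannSs=8 hhaaNNSS=8 hhaaNNSs=8 hhaaNnSS=16 hhaaNnSs=16 hhaannSS=8 hhaannSs=8
hhaannSS hits 8/256; gcd=8; 8÷8/256÷8 = 1/32

P(hhaannSS) = 1/32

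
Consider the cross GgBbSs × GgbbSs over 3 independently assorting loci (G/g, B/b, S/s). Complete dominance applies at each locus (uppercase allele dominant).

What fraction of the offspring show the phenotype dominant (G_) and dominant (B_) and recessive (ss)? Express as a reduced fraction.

P(G_ B_ ss) = 3/32

GgBbSs gametes: GBS×1, GBs×1, GbS×1, Gbs×1, gBS×1, gBs×1, gbS×1, gbs×1
GgbbSs gametes: GbS×2, Gbs×2, gbS×2, gbs×2
GgBbSs×GgbbSs grid (8·8=64): GGBbSS=2 GGBbSs=4 GGBbss=2 GGbbSS=2 GGbbSs=4 GGbbss=2 GgBbSS=4 GgBbSs=8 GgBbss=4 GgbbSS=4 GgbbSs=8 Ggbbss=4 ggBbSS=2 ggBbSs=4 ggBbss=2 ggbbSS=2 ggbbSs=4 ggbbss=2
G_ B_ ss hits 6/64; gcd=2; 6÷2/64÷2 = 3/32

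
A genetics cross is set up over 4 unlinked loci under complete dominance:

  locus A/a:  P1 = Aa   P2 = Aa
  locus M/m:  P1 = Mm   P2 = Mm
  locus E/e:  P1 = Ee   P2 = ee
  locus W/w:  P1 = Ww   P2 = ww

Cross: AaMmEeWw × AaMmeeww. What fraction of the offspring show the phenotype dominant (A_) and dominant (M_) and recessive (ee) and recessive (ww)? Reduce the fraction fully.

P(A_ M_ ee ww) = 9/64

AaMmEeWw gametes: AMEW×1, AMEw×1, AMeW×1, AMew×1, AmEW×1, AmEw×1, AmeW×1, Amew×1, aMEW×1, aMEw×1, aMeW×1, aMew×1, amEW×1, amEw×1, ameW×1, amew×1
AaMmeeww gametes: AMew×4, Amew×4, aMew×4, amew×4
AaMmEeWw×AaMmeeww grid (16·16=256): AAMMEeWw=4 AAMMEeww=4 AAMMeeWw=4 AAMMeeww=4 AAMmEeWw=8 AAMmEeww=8 AAMmeeWw=8 AAMmeeww=8 AAmmEeWw=4 AAmmEeww=4 AAmmeeWw=4 AAmmeeww=4 AaMMEeWw=8 AaMMEeww=8 AaMMeeWw=8 AaMMeeww=8 AaMmEeWw=16 AaMmEeww=16 AaMmeeWw=16 AaMmeeww=16 AammEeWw=8 AammEeww=8 AammeeWw=8 Aammeeww=8 aaMMEeWw=4 aaMMEeww=4 aaMMeeWw=4 aaMMeeww=4 aaMmEeWw=8 aaMmEeww=8 aaMmeeWw=8 aaMmeeww=8 aammEeWw=4 aammEeww=4 aammeeWw=4 aammeeww=4
A_ M_ ee ww hits 36/256; gcd=4; 36÷4/256÷4 = 9/64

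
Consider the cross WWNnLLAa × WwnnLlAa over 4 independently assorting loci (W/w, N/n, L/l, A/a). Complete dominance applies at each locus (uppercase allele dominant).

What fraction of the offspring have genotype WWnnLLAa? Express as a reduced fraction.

WWNnLLAa gametes: WNLA×4, WNLa×4, WnLA×4, WnLa×4
WwnnLlAa gametes: WnLA×2, WnLa×2, WnlA×2, Wnla×2, wnLA×2, wnLa×2, wnlA×2, wnla×2
WWNnLLAa×WwnnLlAa grid (16·16=256): WWNnLLAA=8 WWNnLLAa=16 WWNnLLaa=8 WWNnLlAA=8 WWNnLlAa=16 WWNnLlaa=8 WWnnLLAA=8 WWnnLLAa=16 WWnnLLaa=8 WWnnLlAA=8 WWnnLlAa=16 WWnnLlaa=8 WwNnLLAA=8 WwNnLLAa=16 WwNnLLaa=8 WwNnLlAA=8 WwNnLlAa=16 WwNnLlaa=8 WwnnLLAA=8 WwnnLLAa=16 WwnnLLaa=8 WwnnLlAA=8 WwnnLlAa=16 WwnnLlaa=8
WWnnLLAa hits 16/256; gcd=16; 16÷16/256÷16 = 1/16

P(WWnnLLAa) = 1/16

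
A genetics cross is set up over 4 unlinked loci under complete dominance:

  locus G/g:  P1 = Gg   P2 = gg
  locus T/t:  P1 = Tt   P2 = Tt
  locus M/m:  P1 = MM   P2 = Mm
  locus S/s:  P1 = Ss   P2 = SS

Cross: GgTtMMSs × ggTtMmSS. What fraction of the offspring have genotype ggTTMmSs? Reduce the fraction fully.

GgTtMMSs gametes: GTMS×2, GTMs×2, GtMS×2, GtMs×2, gTMS×2, gTMs×2, gtMS×2, gtMs×2
ggTtMmSS gametes: gTMS×4, gTmS×4, gtMS×4, gtmS×4
GgTtMMSs×ggTtMmSS grid (16·16=256): GgTTMMSS=8 GgTTMMSs=8 GgTTMmSS=8 GgTTMmSs=8 GgTtMMSS=16 GgTtMMSs=16 GgTtMmSS=16 GgTtMmSs=16 GgttMMSS=8 GgttMMSs=8 GgttMmSS=8 GgttMmSs=8 ggTTMMSS=8 ggTTMMSs=8 ggTTMmSS=8 ggTTMmSs=8 ggTtMMSS=16 ggTtMMSs=16 ggTtMmSS=16 ggTtMmSs=16 ggttMMSS=8 ggttMMSs=8 ggttMmSS=8 ggttMmSs=8
ggTTMmSs hits 8/256; gcd=8; 8÷8/256÷8 = 1/32

P(ggTTMmSs) = 1/32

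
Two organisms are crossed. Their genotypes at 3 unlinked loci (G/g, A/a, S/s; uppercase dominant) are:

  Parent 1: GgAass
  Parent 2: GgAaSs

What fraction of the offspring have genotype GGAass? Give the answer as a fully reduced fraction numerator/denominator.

P(GGAass) = 1/16

GgAass gametes: GAs×2, Gas×2, gAs×2, gas×2
GgAaSs gametes: GAS×1, GAs×1, GaS×1, Gas×1, gAS×1, gAs×1, gaS×1, gas×1
GgAass×GgAaSs grid (8·8=64): GGAASs=2 GGAAss=2 GGAaSs=4 GGAass=4 GGaaSs=2 GGaass=2 GgAASs=4 GgAAss=4 GgAaSs=8 GgAass=8 GgaaSs=4 Ggaass=4 ggAASs=2 ggAAss=2 ggAaSs=4 ggAass=4 ggaaSs=2 ggaass=2
GGAass hits 4/64; gcd=4; 4÷4/64÷4 = 1/16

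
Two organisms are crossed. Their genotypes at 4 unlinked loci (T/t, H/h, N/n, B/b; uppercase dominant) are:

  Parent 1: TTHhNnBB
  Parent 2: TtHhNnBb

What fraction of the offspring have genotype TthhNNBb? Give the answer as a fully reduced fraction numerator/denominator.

P(TthhNNBb) = 1/64

TTHhNnBB gametes: THNB×4, THnB×4, ThNB×4, ThnB×4
TtHhNnBb gametes: THNB×1, THNb×1, THnB×1, THnb×1, ThNB×1, ThNb×1, ThnB×1, Thnb×1, tHNB×1, tHNb×1, tHnB×1, tHnb×1, thNB×1, thNb×1, thnB×1, thnb×1
TTHhNnBB×TtHhNnBb grid (16·16=256): TTHHNNBB=4 TTHHNNBb=4 TTHHNnBB=8 TTHHNnBb=8 TTHHnnBB=4 TTHHnnBb=4 TTHhNNBB=8 TTHhNNBb=8 TTHhNnBB=16 TTHhNnBb=16 TTHhnnBB=8 TTHhnnBb=8 TThhNNBB=4 TThhNNBb=4 TThhNnBB=8 TThhNnBb=8 TThhnnBB=4 TThhnnBb=4 TtHHNNBB=4 TtHHNNBb=4 TtHHNnBB=8 TtHHNnBb=8 TtHHnnBB=4 TtHHnnBb=4 TtHhNNBB=8 TtHhNNBb=8 TtHhNnBB=16 TtHhNnBb=16 TtHhnnBB=8 TtHhnnBb=8 TthhNNBB=4 TthhNNBb=4 TthhNnBB=8 TthhNnBb=8 TthhnnBB=4 TthhnnBb=4
TthhNNBb hits 4/256; gcd=4; 4÷4/256÷4 = 1/64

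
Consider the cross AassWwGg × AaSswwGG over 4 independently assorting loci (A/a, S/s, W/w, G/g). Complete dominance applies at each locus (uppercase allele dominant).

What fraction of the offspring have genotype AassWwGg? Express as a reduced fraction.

P(AassWwGg) = 1/16

AassWwGg gametes: AsWG×2, AsWg×2, AswG×2, Aswg×2, asWG×2, asWg×2, aswG×2, aswg×2
AaSswwGG gametes: ASwG×4, AswG×4, aSwG×4, aswG×4
AassWwGg×AaSswwGG grid (16·16=256): AASsWwGG=8 AASsWwGg=8 AASswwGG=8 AASswwGg=8 AAssWwGG=8 AAssWwGg=8 AAsswwGG=8 AAsswwGg=8 AaSsWwGG=16 AaSsWwGg=16 AaSswwGG=16 AaSswwGg=16 AassWwGG=16 AassWwGg=16 AasswwGG=16 AasswwGg=16 aaSsWwGG=8 aaSsWwGg=8 aaSswwGG=8 aaSswwGg=8 aassWwGG=8 aassWwGg=8 aasswwGG=8 aasswwGg=8
AassWwGg hits 16/256; gcd=16; 16÷16/256÷16 = 1/16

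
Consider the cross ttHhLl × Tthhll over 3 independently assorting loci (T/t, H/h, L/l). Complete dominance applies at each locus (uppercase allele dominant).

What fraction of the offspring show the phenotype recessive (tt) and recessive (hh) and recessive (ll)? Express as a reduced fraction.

P(tt hh ll) = 1/8

ttHhLl gametes: tHL×2, tHl×2, thL×2, thl×2
Tthhll gametes: Thl×4, thl×4
ttHhLl×Tthhll grid (8·8=64): TtHhLl=8 TtHhll=8 TthhLl=8 Tthhll=8 ttHhLl=8 ttHhll=8 tthhLl=8 tthhll=8
tt hh ll hits 8/64; gcd=8; 8÷8/64÷8 = 1/8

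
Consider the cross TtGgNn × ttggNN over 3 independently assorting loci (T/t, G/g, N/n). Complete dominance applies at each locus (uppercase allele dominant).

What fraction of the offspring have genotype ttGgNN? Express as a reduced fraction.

TtGgNn gametes: TGN×1, TGn×1, TgN×1, Tgn×1, tGN×1, tGn×1, tgN×1, tgn×1
ttggNN gametes: tgN×8
TtGgNn×ttggNN grid (8·8=64): TtGgNN=8 TtGgNn=8 TtggNN=8 TtggNn=8 ttGgNN=8 ttGgNn=8 ttggNN=8 ttggNn=8
ttGgNN hits 8/64; gcd=8; 8÷8/64÷8 = 1/8

P(ttGgNN) = 1/8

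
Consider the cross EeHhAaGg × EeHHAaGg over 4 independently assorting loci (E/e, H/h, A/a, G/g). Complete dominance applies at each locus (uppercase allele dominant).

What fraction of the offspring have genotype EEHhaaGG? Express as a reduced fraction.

EeHhAaGg gametes: EHAG×1, EHAg×1, EHaG×1, EHag×1, EhAG×1, EhAg×1, EhaG×1, Ehag×1, eHAG×1, eHAg×1, eHaG×1, eHag×1, ehAG×1, ehAg×1, ehaG×1, ehag×1
EeHHAaGg gametes: EHAG×2, EHAg×2, EHaG×2, EHag×2, eHAG×2, eHAg×2, eHaG×2, eHag×2
EeHhAaGg×EeHHAaGg grid (16·16=256): EEHHAAGG=2 EEHHAAGg=4 EEHHAAgg=2 EEHHAaGG=4 EEHHAaGg=8 EEHHAagg=4 EEHHaaGG=2 EEHHaaGg=4 EEHHaagg=2 EEHhAAGG=2 EEHhAAGg=4 EEHhAAgg=2 EEHhAaGG=4 EEHhAaGg=8 EEHhAagg=4 EEHhaaGG=2 EEHhaaGg=4 EEHhaagg=2 EeHHAAGG=4 EeHHAAGg=8 EeHHAAgg=4 EeHHAaGG=8 EeHHAaGg=16 EeHHAagg=8 EeHHaaGG=4 EeHHaaGg=8 EeHHaagg=4 EeHhAAGG=4 EeHhAAGg=8 EeHhAAgg=4 EeHhAaGG=8 EeHhAaGg=16 EeHhAagg=8 EeHhaaGG=4 EeHhaaGg=8 EeHhaagg=4 eeHHAAGG=2 eeHHAAGg=4 eeHHAAgg=2 eeHHAaGG=4 eeHHAaGg=8 eeHHAagg=4 eeHHaaGG=2 eeHHaaGg=4 eeHHaagg=2 eeHhAAGG=2 eeHhAAGg=4 eeHhAAgg=2 eeHhAaGG=4 eeHhAaGg=8 eeHhAagg=4 eeHhaaGG=2 eeHhaaGg=4 eeHhaagg=2
EEHhaaGG hits 2/256; gcd=2; 2÷2/256÷2 = 1/128

P(EEHhaaGG) = 1/128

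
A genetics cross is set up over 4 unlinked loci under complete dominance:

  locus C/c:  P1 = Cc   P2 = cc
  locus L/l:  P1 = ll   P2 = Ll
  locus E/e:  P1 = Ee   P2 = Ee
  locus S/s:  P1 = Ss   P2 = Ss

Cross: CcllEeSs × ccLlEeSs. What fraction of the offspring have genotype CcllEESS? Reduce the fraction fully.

CcllEeSs gametes: ClES×2, ClEs×2, CleS×2, Cles×2, clES×2, clEs×2, cleS×2, cles×2
ccLlEeSs gametes: cLES×2, cLEs×2, cLeS×2, cLes×2, clES×2, clEs×2, cleS×2, cles×2
CcllEeSs×ccLlEeSs grid (16·16=256): CcLlEESS=4 CcLlEESs=8 CcLlEEss=4 CcLlEeSS=8 CcLlEeSs=16 CcLlEess=8 CcLleeSS=4 CcLleeSs=8 CcLleess=4 CcllEESS=4 CcllEESs=8 CcllEEss=4 CcllEeSS=8 CcllEeSs=16 CcllEess=8 CclleeSS=4 CclleeSs=8 Cclleess=4 ccLlEESS=4 ccLlEESs=8 ccLlEEss=4 ccLlEeSS=8 ccLlEeSs=16 ccLlEess=8 ccLleeSS=4 ccLleeSs=8 ccLleess=4 ccllEESS=4 ccllEESs=8 ccllEEss=4 ccllEeSS=8 ccllEeSs=16 ccllEess=8 cclleeSS=4 cclleeSs=8 cclleess=4
CcllEESS hits 4/256; gcd=4; 4÷4/256÷4 = 1/64

P(CcllEESS) = 1/64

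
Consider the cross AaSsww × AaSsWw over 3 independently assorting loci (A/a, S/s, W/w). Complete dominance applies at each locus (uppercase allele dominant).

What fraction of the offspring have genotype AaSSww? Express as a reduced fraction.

AaSsww gametes: ASw×2, Asw×2, aSw×2, asw×2
AaSsWw gametes: ASW×1, ASw×1, AsW×1, Asw×1, aSW×1, aSw×1, asW×1, asw×1
AaSsww×AaSsWw grid (8·8=64): AASSWw=2 AASSww=2 AASsWw=4 AASsww=4 AAssWw=2 AAssww=2 AaSSWw=4 AaSSww=4 AaSsWw=8 AaSsww=8 AassWw=4 Aassww=4 aaSSWw=2 aaSSww=2 aaSsWw=4 aaSsww=4 aassWw=2 aassww=2
AaSSww hits 4/64; gcd=4; 4÷4/64÷4 = 1/16

P(AaSSww) = 1/16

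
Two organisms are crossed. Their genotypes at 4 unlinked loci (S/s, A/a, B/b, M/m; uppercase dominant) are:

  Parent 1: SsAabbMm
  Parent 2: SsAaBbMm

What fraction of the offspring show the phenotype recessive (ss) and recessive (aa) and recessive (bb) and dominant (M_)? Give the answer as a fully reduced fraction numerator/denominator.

P(ss aa bb M_) = 3/128

SsAabbMm gametes: SAbM×2, SAbm×2, SabM×2, Sabm×2, sAbM×2, sAbm×2, sabM×2, sabm×2
SsAaBbMm gametes: SABM×1, SABm×1, SAbM×1, SAbm×1, SaBM×1, SaBm×1, SabM×1, Sabm×1, sABM×1, sABm×1, sAbM×1, sAbm×1, saBM×1, saBm×1, sabM×1, sabm×1
SsAabbMm×SsAaBbMm grid (16·16=256): SSAABbMM=2 SSAABbMm=4 SSAABbmm=2 SSAAbbMM=2 SSAAbbMm=4 SSAAbbmm=2 SSAaBbMM=4 SSAaBbMm=8 SSAaBbmm=4 SSAabbMM=4 SSAabbMm=8 SSAabbmm=4 SSaaBbMM=2 SSaaBbMm=4 SSaaBbmm=2 SSaabbMM=2 SSaabbMm=4 SSaabbmm=2 SsAABbMM=4 SsAABbMm=8 SsAABbmm=4 SsAAbbMM=4 SsAAbbMm=8 SsAAbbmm=4 SsAaBbMM=8 SsAaBbMm=16 SsAaBbmm=8 SsAabbMM=8 SsAabbMm=16 SsAabbmm=8 SsaaBbMM=4 SsaaBbMm=8 SsaaBbmm=4 SsaabbMM=4 SsaabbMm=8 Ssaabbmm=4 ssAABbMM=2 ssAABbMm=4 ssAABbmm=2 ssAAbbMM=2 ssAAbbMm=4 ssAAbbmm=2 ssAaBbMM=4 ssAaBbMm=8 ssAaBbmm=4 ssAabbMM=4 ssAabbMm=8 ssAabbmm=4 ssaaBbMM=2 ssaaBbMm=4 ssaaBbmm=2 ssaabbMM=2 ssaabbMm=4 ssaabbmm=2
ss aa bb M_ hits 6/256; gcd=2; 6÷2/256÷2 = 3/128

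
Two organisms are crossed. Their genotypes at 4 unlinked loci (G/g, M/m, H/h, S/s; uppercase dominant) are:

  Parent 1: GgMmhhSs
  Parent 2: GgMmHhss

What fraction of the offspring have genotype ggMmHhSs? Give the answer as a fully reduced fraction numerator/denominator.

GgMmhhSs gametes: GMhS×2, GMhs×2, GmhS×2, Gmhs×2, gMhS×2, gMhs×2, gmhS×2, gmhs×2
GgMmHhss gametes: GMHs×2, GMhs×2, GmHs×2, Gmhs×2, gMHs×2, gMhs×2, gmHs×2, gmhs×2
GgMmhhSs×GgMmHhss grid (16·16=256): GGMMHhSs=4 GGMMHhss=4 GGMMhhSs=4 GGMMhhss=4 GGMmHhSs=8 GGMmHhss=8 GGMmhhSs=8 GGMmhhss=8 GGmmHhSs=4 GGmmHhss=4 GGmmhhSs=4 GGmmhhss=4 GgMMHhSs=8 GgMMHhss=8 GgMMhhSs=8 GgMMhhss=8 GgMmHhSs=16 GgMmHhss=16 GgMmhhSs=16 GgMmhhss=16 GgmmHhSs=8 GgmmHhss=8 GgmmhhSs=8 Ggmmhhss=8 ggMMHhSs=4 ggMMHhss=4 ggMMhhSs=4 ggMMhhss=4 ggMmHhSs=8 ggMmHhss=8 ggMmhhSs=8 ggMmhhss=8 ggmmHhSs=4 ggmmHhss=4 ggmmhhSs=4 ggmmhhss=4
ggMmHhSs hits 8/256; gcd=8; 8÷8/256÷8 = 1/32

P(ggMmHhSs) = 1/32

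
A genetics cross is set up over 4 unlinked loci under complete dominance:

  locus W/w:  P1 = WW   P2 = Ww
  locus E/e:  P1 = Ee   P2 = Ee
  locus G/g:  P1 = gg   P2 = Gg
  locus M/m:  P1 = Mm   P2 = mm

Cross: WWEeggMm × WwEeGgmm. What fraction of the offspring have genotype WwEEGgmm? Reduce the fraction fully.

P(WwEEGgmm) = 1/32

WWEeggMm gametes: WEgM×4, WEgm×4, WegM×4, Wegm×4
WwEeGgmm gametes: WEGm×2, WEgm×2, WeGm×2, Wegm×2, wEGm×2, wEgm×2, weGm×2, wegm×2
WWEeggMm×WwEeGgmm grid (16·16=256): WWEEGgMm=8 WWEEGgmm=8 WWEEggMm=8 WWEEggmm=8 WWEeGgMm=16 WWEeGgmm=16 WWEeggMm=16 WWEeggmm=16 WWeeGgMm=8 WWeeGgmm=8 WWeeggMm=8 WWeeggmm=8 WwEEGgMm=8 WwEEGgmm=8 WwEEggMm=8 WwEEggmm=8 WwEeGgMm=16 WwEeGgmm=16 WwEeggMm=16 WwEeggmm=16 WweeGgMm=8 WweeGgmm=8 WweeggMm=8 Wweeggmm=8
WwEEGgmm hits 8/256; gcd=8; 8÷8/256÷8 = 1/32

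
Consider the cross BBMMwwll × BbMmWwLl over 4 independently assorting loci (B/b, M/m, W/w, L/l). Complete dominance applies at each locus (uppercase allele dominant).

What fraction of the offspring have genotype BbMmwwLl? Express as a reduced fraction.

P(BbMmwwLl) = 1/16

BBMMwwll gametes: BMwl×16
BbMmWwLl gametes: BMWL×1, BMWl×1, BMwL×1, BMwl×1, BmWL×1, BmWl×1, BmwL×1, Bmwl×1, bMWL×1, bMWl×1, bMwL×1, bMwl×1, bmWL×1, bmWl×1, bmwL×1, bmwl×1
BBMMwwll×BbMmWwLl grid (16·16=256): BBMMWwLl=16 BBMMWwll=16 BBMMwwLl=16 BBMMwwll=16 BBMmWwLl=16 BBMmWwll=16 BBMmwwLl=16 BBMmwwll=16 BbMMWwLl=16 BbMMWwll=16 BbMMwwLl=16 BbMMwwll=16 BbMmWwLl=16 BbMmWwll=16 BbMmwwLl=16 BbMmwwll=16
BbMmwwLl hits 16/256; gcd=16; 16÷16/256÷16 = 1/16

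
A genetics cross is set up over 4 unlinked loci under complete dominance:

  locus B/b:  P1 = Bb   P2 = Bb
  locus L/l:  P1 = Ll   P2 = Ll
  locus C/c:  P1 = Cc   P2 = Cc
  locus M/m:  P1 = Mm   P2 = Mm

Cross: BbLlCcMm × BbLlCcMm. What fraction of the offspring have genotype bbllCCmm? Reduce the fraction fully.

P(bbllCCmm) = 1/256

BbLlCcMm gametes: BLCM×1, BLCm×1, BLcM×1, BLcm×1, BlCM×1, BlCm×1, BlcM×1, Blcm×1, bLCM×1, bLCm×1, bLcM×1, bLcm×1, blCM×1, blCm×1, blcM×1, blcm×1
BbLlCcMm gametes: BLCM×1, BLCm×1, BLcM×1, BLcm×1, BlCM×1, BlCm×1, BlcM×1, Blcm×1, bLCM×1, bLCm×1, bLcM×1, bLcm×1, blCM×1, blCm×1, blcM×1, blcm×1
BbLlCcMm×BbLlCcMm grid (16·16=256): BBLLCCMM=1 BBLLCCMm=2 BBLLCCmm=1 BBLLCcMM=2 BBLLCcMm=4 BBLLCcmm=2 BBLLccMM=1 BBLLccMm=2 BBLLccmm=1 BBLlCCMM=2 BBLlCCMm=4 BBLlCCmm=2 BBLlCcMM=4 BBLlCcMm=8 BBLlCcmm=4 BBLlccMM=2 BBLlccMm=4 BBLlccmm=2 BBllCCMM=1 BBllCCMm=2 BBllCCmm=1 BBllCcMM=2 BBllCcMm=4 BBllCcmm=2 BBllccMM=1 BBllccMm=2 BBllccmm=1 BbLLCCMM=2 BbLLCCMm=4 BbLLCCmm=2 BbLLCcMM=4 BbLLCcMm=8 BbLLCcmm=4 BbLLccMM=2 BbLLccMm=4 BbLLccmm=2 BbLlCCMM=4 BbLlCCMm=8 BbLlCCmm=4 BbLlCcMM=8 BbLlCcMm=16 BbLlCcmm=8 BbLlccMM=4 BbLlccMm=8 BbLlccmm=4 BbllCCMM=2 BbllCCMm=4 BbllCCmm=2 BbllCcMM=4 BbllCcMm=8 BbllCcmm=4 BbllccMM=2 BbllccMm=4 Bbllccmm=2 bbLLCCMM=1 bbLLCCMm=2 bbLLCCmm=1 bbLLCcMM=2 bbLLCcMm=4 bbLLCcmm=2 bbLLccMM=1 bbLLccMm=2 bbLLccmm=1 bbLlCCMM=2 bbLlCCMm=4 bbLlCCmm=2 bbLlCcMM=4 bbLlCcMm=8 bbLlCcmm=4 bbLlccMM=2 bbLlccMm=4 bbLlccmm=2 bbllCCMM=1 bbllCCMm=2 bbllCCmm=1 bbllCcMM=2 bbllCcMm=4 bbllCcmm=2 bbllccMM=1 bbllccMm=2 bbllccmm=1
bbllCCmm hits 1/256; gcd=1; 1÷1/256÷1 = 1/256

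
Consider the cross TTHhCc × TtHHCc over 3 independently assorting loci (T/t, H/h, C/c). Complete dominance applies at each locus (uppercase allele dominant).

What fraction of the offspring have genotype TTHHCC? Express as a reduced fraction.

P(TTHHCC) = 1/16

TTHhCc gametes: THC×2, THc×2, ThC×2, Thc×2
TtHHCc gametes: THC×2, THc×2, tHC×2, tHc×2
TTHhCc×TtHHCc grid (8·8=64): TTHHCC=4 TTHHCc=8 TTHHcc=4 TTHhCC=4 TTHhCc=8 TTHhcc=4 TtHHCC=4 TtHHCc=8 TtHHcc=4 TtHhCC=4 TtHhCc=8 TtHhcc=4
TTHHCC hits 4/64; gcd=4; 4÷4/64÷4 = 1/16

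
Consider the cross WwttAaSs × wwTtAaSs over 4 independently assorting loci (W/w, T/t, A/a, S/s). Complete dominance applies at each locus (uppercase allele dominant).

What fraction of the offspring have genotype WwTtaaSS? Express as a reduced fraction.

P(WwTtaaSS) = 1/64

WwttAaSs gametes: WtAS×2, WtAs×2, WtaS×2, Wtas×2, wtAS×2, wtAs×2, wtaS×2, wtas×2
wwTtAaSs gametes: wTAS×2, wTAs×2, wTaS×2, wTas×2, wtAS×2, wtAs×2, wtaS×2, wtas×2
WwttAaSs×wwTtAaSs grid (16·16=256): WwTtAASS=4 WwTtAASs=8 WwTtAAss=4 WwTtAaSS=8 WwTtAaSs=16 WwTtAass=8 WwTtaaSS=4 WwTtaaSs=8 WwTtaass=4 WwttAASS=4 WwttAASs=8 WwttAAss=4 WwttAaSS=8 WwttAaSs=16 WwttAass=8 WwttaaSS=4 WwttaaSs=8 Wwttaass=4 wwTtAASS=4 wwTtAASs=8 wwTtAAss=4 wwTtAaSS=8 wwTtAaSs=16 wwTtAass=8 wwTtaaSS=4 wwTtaaSs=8 wwTtaass=4 wwttAASS=4 wwttAASs=8 wwttAAss=4 wwttAaSS=8 wwttAaSs=16 wwttAass=8 wwttaaSS=4 wwttaaSs=8 wwttaass=4
WwTtaaSS hits 4/256; gcd=4; 4÷4/256÷4 = 1/64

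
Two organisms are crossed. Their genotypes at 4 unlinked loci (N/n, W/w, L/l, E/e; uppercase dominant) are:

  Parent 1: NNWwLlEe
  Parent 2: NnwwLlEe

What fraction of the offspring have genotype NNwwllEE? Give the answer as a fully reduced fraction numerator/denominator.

NNWwLlEe gametes: NWLE×2, NWLe×2, NWlE×2, NWle×2, NwLE×2, NwLe×2, NwlE×2, Nwle×2
NnwwLlEe gametes: NwLE×2, NwLe×2, NwlE×2, Nwle×2, nwLE×2, nwLe×2, nwlE×2, nwle×2
NNWwLlEe×NnwwLlEe grid (16·16=256): NNWwLLEE=4 NNWwLLEe=8 NNWwLLee=4 NNWwLlEE=8 NNWwLlEe=16 NNWwLlee=8 NNWwllEE=4 NNWwllEe=8 NNWwllee=4 NNwwLLEE=4 NNwwLLEe=8 NNwwLLee=4 NNwwLlEE=8 NNwwLlEe=16 NNwwLlee=8 NNwwllEE=4 NNwwllEe=8 NNwwllee=4 NnWwLLEE=4 NnWwLLEe=8 NnWwLLee=4 NnWwLlEE=8 NnWwLlEe=16 NnWwLlee=8 NnWwllEE=4 NnWwllEe=8 NnWwllee=4 NnwwLLEE=4 NnwwLLEe=8 NnwwLLee=4 NnwwLlEE=8 NnwwLlEe=16 NnwwLlee=8 NnwwllEE=4 NnwwllEe=8 Nnwwllee=4
NNwwllEE hits 4/256; gcd=4; 4÷4/256÷4 = 1/64

P(NNwwllEE) = 1/64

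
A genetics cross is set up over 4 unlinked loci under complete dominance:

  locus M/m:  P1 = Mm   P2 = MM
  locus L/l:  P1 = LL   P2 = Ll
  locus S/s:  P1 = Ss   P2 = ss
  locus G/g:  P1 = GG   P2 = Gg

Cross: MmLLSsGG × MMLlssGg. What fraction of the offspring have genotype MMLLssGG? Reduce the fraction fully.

P(MMLLssGG) = 1/16

MmLLSsGG gametes: MLSG×4, MLsG×4, mLSG×4, mLsG×4
MMLlssGg gametes: MLsG×4, MLsg×4, MlsG×4, Mlsg×4
MmLLSsGG×MMLlssGg grid (16·16=256): MMLLSsGG=16 MMLLSsGg=16 MMLLssGG=16 MMLLssGg=16 MMLlSsGG=16 MMLlSsGg=16 MMLlssGG=16 MMLlssGg=16 MmLLSsGG=16 MmLLSsGg=16 MmLLssGG=16 MmLLssGg=16 MmLlSsGG=16 MmLlSsGg=16 MmLlssGG=16 MmLlssGg=16
MMLLssGG hits 16/256; gcd=16; 16÷16/256÷16 = 1/16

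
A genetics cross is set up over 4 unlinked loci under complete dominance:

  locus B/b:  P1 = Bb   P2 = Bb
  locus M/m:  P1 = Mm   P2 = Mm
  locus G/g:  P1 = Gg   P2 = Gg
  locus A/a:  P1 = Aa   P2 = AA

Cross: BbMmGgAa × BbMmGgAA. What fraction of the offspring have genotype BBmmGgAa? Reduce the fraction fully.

BbMmGgAa gametes: BMGA×1, BMGa×1, BMgA×1, BMga×1, BmGA×1, BmGa×1, BmgA×1, Bmga×1, bMGA×1, bMGa×1, bMgA×1, bMga×1, bmGA×1, bmGa×1, bmgA×1, bmga×1
BbMmGgAA gametes: BMGA×2, BMgA×2, BmGA×2, BmgA×2, bMGA×2, bMgA×2, bmGA×2, bmgA×2
BbMmGgAa×BbMmGgAA grid (16·16=256): BBMMGGAA=2 BBMMGGAa=2 BBMMGgAA=4 BBMMGgAa=4 BBMMggAA=2 BBMMggAa=2 BBMmGGAA=4 BBMmGGAa=4 BBMmGgAA=8 BBMmGgAa=8 BBMmggAA=4 BBMmggAa=4 BBmmGGAA=2 BBmmGGAa=2 BBmmGgAA=4 BBmmGgAa=4 BBmmggAA=2 BBmmggAa=2 BbMMGGAA=4 BbMMGGAa=4 BbMMGgAA=8 BbMMGgAa=8 BbMMggAA=4 BbMMggAa=4 BbMmGGAA=8 BbMmGGAa=8 BbMmGgAA=16 BbMmGgAa=16 BbMmggAA=8 BbMmggAa=8 BbmmGGAA=4 BbmmGGAa=4 BbmmGgAA=8 BbmmGgAa=8 BbmmggAA=4 BbmmggAa=4 bbMMGGAA=2 bbMMGGAa=2 bbMMGgAA=4 bbMMGgAa=4 bbMMggAA=2 bbMMggAa=2 bbMmGGAA=4 bbMmGGAa=4 bbMmGgAA=8 bbMmGgAa=8 bbMmggAA=4 bbMmggAa=4 bbmmGGAA=2 bbmmGGAa=2 bbmmGgAA=4 bbmmGgAa=4 bbmmggAA=2 bbmmggAa=2
BBmmGgAa hits 4/256; gcd=4; 4÷4/256÷4 = 1/64

P(BBmmGgAa) = 1/64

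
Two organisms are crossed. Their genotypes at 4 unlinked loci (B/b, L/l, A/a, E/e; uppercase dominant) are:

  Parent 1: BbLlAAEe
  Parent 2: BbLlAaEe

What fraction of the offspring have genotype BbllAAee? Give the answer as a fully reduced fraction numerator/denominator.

P(BbllAAee) = 1/64

BbLlAAEe gametes: BLAE×2, BLAe×2, BlAE×2, BlAe×2, bLAE×2, bLAe×2, blAE×2, blAe×2
BbLlAaEe gametes: BLAE×1, BLAe×1, BLaE×1, BLae×1, BlAE×1, BlAe×1, BlaE×1, Blae×1, bLAE×1, bLAe×1, bLaE×1, bLae×1, blAE×1, blAe×1, blaE×1, blae×1
BbLlAAEe×BbLlAaEe grid (16·16=256): BBLLAAEE=2 BBLLAAEe=4 BBLLAAee=2 BBLLAaEE=2 BBLLAaEe=4 BBLLAaee=2 BBLlAAEE=4 BBLlAAEe=8 BBLlAAee=4 BBLlAaEE=4 BBLlAaEe=8 BBLlAaee=4 BBllAAEE=2 BBllAAEe=4 BBllAAee=2 BBllAaEE=2 BBllAaEe=4 BBllAaee=2 BbLLAAEE=4 BbLLAAEe=8 BbLLAAee=4 BbLLAaEE=4 BbLLAaEe=8 BbLLAaee=4 BbLlAAEE=8 BbLlAAEe=16 BbLlAAee=8 BbLlAaEE=8 BbLlAaEe=16 BbLlAaee=8 BbllAAEE=4 BbllAAEe=8 BbllAAee=4 BbllAaEE=4 BbllAaEe=8 BbllAaee=4 bbLLAAEE=2 bbLLAAEe=4 bbLLAAee=2 bbLLAaEE=2 bbLLAaEe=4 bbLLAaee=2 bbLlAAEE=4 bbLlAAEe=8 bbLlAAee=4 bbLlAaEE=4 bbLlAaEe=8 bbLlAaee=4 bbllAAEE=2 bbllAAEe=4 bbllAAee=2 bbllAaEE=2 bbllAaEe=4 bbllAaee=2
BbllAAee hits 4/256; gcd=4; 4÷4/256÷4 = 1/64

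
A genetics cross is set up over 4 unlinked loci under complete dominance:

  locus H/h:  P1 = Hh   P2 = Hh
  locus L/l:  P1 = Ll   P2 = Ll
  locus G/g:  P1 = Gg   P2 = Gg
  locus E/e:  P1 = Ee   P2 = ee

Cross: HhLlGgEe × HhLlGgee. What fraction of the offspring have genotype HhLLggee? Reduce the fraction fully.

P(HhLLggee) = 1/64

HhLlGgEe gametes: HLGE×1, HLGe×1, HLgE×1, HLge×1, HlGE×1, HlGe×1, HlgE×1, Hlge×1, hLGE×1, hLGe×1, hLgE×1, hLge×1, hlGE×1, hlGe×1, hlgE×1, hlge×1
HhLlGgee gametes: HLGe×2, HLge×2, HlGe×2, Hlge×2, hLGe×2, hLge×2, hlGe×2, hlge×2
HhLlGgEe×HhLlGgee grid (16·16=256): HHLLGGEe=2 HHLLGGee=2 HHLLGgEe=4 HHLLGgee=4 HHLLggEe=2 HHLLggee=2 HHLlGGEe=4 HHLlGGee=4 HHLlGgEe=8 HHLlGgee=8 HHLlggEe=4 HHLlggee=4 HHllGGEe=2 HHllGGee=2 HHllGgEe=4 HHllGgee=4 HHllggEe=2 HHllggee=2 HhLLGGEe=4 HhLLGGee=4 HhLLGgEe=8 HhLLGgee=8 HhLLggEe=4 HhLLggee=4 HhLlGGEe=8 HhLlGGee=8 HhLlGgEe=16 HhLlGgee=16 HhLlggEe=8 HhLlggee=8 HhllGGEe=4 HhllGGee=4 HhllGgEe=8 HhllGgee=8 HhllggEe=4 Hhllggee=4 hhLLGGEe=2 hhLLGGee=2 hhLLGgEe=4 hhLLGgee=4 hhLLggEe=2 hhLLggee=2 hhLlGGEe=4 hhLlGGee=4 hhLlGgEe=8 hhLlGgee=8 hhLlggEe=4 hhLlggee=4 hhllGGEe=2 hhllGGee=2 hhllGgEe=4 hhllGgee=4 hhllggEe=2 hhllggee=2
HhLLggee hits 4/256; gcd=4; 4÷4/256÷4 = 1/64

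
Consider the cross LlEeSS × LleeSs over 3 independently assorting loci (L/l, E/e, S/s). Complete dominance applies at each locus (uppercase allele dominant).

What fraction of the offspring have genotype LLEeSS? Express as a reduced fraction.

LlEeSS gametes: LES×2, LeS×2, lES×2, leS×2
LleeSs gametes: LeS×2, Les×2, leS×2, les×2
LlEeSS×LleeSs grid (8·8=64): LLEeSS=4 LLEeSs=4 LLeeSS=4 LLeeSs=4 LlEeSS=8 LlEeSs=8 LleeSS=8 LleeSs=8 llEeSS=4 llEeSs=4 lleeSS=4 lleeSs=4
LLEeSS hits 4/64; gcd=4; 4÷4/64÷4 = 1/16

P(LLEeSS) = 1/16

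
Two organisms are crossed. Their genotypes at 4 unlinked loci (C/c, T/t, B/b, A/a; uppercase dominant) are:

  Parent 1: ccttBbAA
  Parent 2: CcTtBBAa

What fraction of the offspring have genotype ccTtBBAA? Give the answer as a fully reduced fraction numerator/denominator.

ccttBbAA gametes: ctBA×8, ctbA×8
CcTtBBAa gametes: CTBA×2, CTBa×2, CtBA×2, CtBa×2, cTBA×2, cTBa×2, ctBA×2, ctBa×2
ccttBbAA×CcTtBBAa grid (16·16=256): CcTtBBAA=16 CcTtBBAa=16 CcTtBbAA=16 CcTtBbAa=16 CcttBBAA=16 CcttBBAa=16 CcttBbAA=16 CcttBbAa=16 ccTtBBAA=16 ccTtBBAa=16 ccTtBbAA=16 ccTtBbAa=16 ccttBBAA=16 ccttBBAa=16 ccttBbAA=16 ccttBbAa=16
ccTtBBAA hits 16/256; gcd=16; 16÷16/256÷16 = 1/16

P(ccTtBBAA) = 1/16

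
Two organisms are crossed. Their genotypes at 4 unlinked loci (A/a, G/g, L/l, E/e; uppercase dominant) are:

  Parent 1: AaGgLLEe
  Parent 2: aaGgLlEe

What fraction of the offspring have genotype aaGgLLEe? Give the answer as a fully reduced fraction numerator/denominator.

AaGgLLEe gametes: AGLE×2, AGLe×2, AgLE×2, AgLe×2, aGLE×2, aGLe×2, agLE×2, agLe×2
aaGgLlEe gametes: aGLE×2, aGLe×2, aGlE×2, aGle×2, agLE×2, agLe×2, aglE×2, agle×2
AaGgLLEe×aaGgLlEe grid (16·16=256): AaGGLLEE=4 AaGGLLEe=8 AaGGLLee=4 AaGGLlEE=4 AaGGLlEe=8 AaGGLlee=4 AaGgLLEE=8 AaGgLLEe=16 AaGgLLee=8 AaGgLlEE=8 AaGgLlEe=16 AaGgLlee=8 AaggLLEE=4 AaggLLEe=8 AaggLLee=4 AaggLlEE=4 AaggLlEe=8 AaggLlee=4 aaGGLLEE=4 aaGGLLEe=8 aaGGLLee=4 aaGGLlEE=4 aaGGLlEe=8 aaGGLlee=4 aaGgLLEE=8 aaGgLLEe=16 aaGgLLee=8 aaGgLlEE=8 aaGgLlEe=16 aaGgLlee=8 aaggLLEE=4 aaggLLEe=8 aaggLLee=4 aaggLlEE=4 aaggLlEe=8 aaggLlee=4
aaGgLLEe hits 16/256; gcd=16; 16÷16/256÷16 = 1/16

P(aaGgLLEe) = 1/16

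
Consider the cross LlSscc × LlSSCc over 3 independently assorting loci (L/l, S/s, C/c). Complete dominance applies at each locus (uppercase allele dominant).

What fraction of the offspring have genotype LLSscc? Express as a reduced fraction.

LlSscc gametes: LSc×2, Lsc×2, lSc×2, lsc×2
LlSSCc gametes: LSC×2, LSc×2, lSC×2, lSc×2
LlSscc×LlSSCc grid (8·8=64): LLSSCc=4 LLSScc=4 LLSsCc=4 LLSscc=4 LlSSCc=8 LlSScc=8 LlSsCc=8 LlSscc=8 llSSCc=4 llSScc=4 llSsCc=4 llSscc=4
LLSscc hits 4/64; gcd=4; 4÷4/64÷4 = 1/16

P(LLSscc) = 1/16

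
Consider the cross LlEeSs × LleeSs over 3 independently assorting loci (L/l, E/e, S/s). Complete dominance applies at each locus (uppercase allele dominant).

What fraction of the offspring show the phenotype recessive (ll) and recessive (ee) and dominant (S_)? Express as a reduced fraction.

LlEeSs gametes: LES×1, LEs×1, LeS×1, Les×1, lES×1, lEs×1, leS×1, les×1
LleeSs gametes: LeS×2, Les×2, leS×2, les×2
LlEeSs×LleeSs grid (8·8=64): LLEeSS=2 LLEeSs=4 LLEess=2 LLeeSS=2 LLeeSs=4 LLeess=2 LlEeSS=4 LlEeSs=8 LlEess=4 LleeSS=4 LleeSs=8 Lleess=4 llEeSS=2 llEeSs=4 llEess=2 lleeSS=2 lleeSs=4 lleess=2
ll ee S_ hits 6/64; gcd=2; 6÷2/64÷2 = 3/32

P(ll ee S_) = 3/32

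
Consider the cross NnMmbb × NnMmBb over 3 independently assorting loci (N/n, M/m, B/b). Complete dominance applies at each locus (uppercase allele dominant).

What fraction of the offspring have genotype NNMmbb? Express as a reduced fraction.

P(NNMmbb) = 1/16

NnMmbb gametes: NMb×2, Nmb×2, nMb×2, nmb×2
NnMmBb gametes: NMB×1, NMb×1, NmB×1, Nmb×1, nMB×1, nMb×1, nmB×1, nmb×1
NnMmbb×NnMmBb grid (8·8=64): NNMMBb=2 NNMMbb=2 NNMmBb=4 NNMmbb=4 NNmmBb=2 NNmmbb=2 NnMMBb=4 NnMMbb=4 NnMmBb=8 NnMmbb=8 NnmmBb=4 Nnmmbb=4 nnMMBb=2 nnMMbb=2 nnMmBb=4 nnMmbb=4 nnmmBb=2 nnmmbb=2
NNMmbb hits 4/64; gcd=4; 4÷4/64÷4 = 1/16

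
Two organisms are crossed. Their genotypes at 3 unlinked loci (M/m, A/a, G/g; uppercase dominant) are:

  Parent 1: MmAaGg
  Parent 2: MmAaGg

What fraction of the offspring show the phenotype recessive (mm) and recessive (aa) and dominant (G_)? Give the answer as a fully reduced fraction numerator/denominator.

P(mm aa G_) = 3/64

MmAaGg gametes: MAG×1, MAg×1, MaG×1, Mag×1, mAG×1, mAg×1, maG×1, mag×1
MmAaGg gametes: MAG×1, MAg×1, MaG×1, Mag×1, mAG×1, mAg×1, maG×1, mag×1
MmAaGg×MmAaGg grid (8·8=64): MMAAGG=1 MMAAGg=2 MMAAgg=1 MMAaGG=2 MMAaGg=4 MMAagg=2 MMaaGG=1 MMaaGg=2 MMaagg=1 MmAAGG=2 MmAAGg=4 MmAAgg=2 MmAaGG=4 MmAaGg=8 MmAagg=4 MmaaGG=2 MmaaGg=4 Mmaagg=2 mmAAGG=1 mmAAGg=2 mmAAgg=1 mmAaGG=2 mmAaGg=4 mmAagg=2 mmaaGG=1 mmaaGg=2 mmaagg=1
mm aa G_ hits 3/64; gcd=1; 3÷1/64÷1 = 3/64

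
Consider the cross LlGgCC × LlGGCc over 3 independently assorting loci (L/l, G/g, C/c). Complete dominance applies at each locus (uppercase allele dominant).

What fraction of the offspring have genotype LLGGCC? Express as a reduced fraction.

LlGgCC gametes: LGC×2, LgC×2, lGC×2, lgC×2
LlGGCc gametes: LGC×2, LGc×2, lGC×2, lGc×2
LlGgCC×LlGGCc grid (8·8=64): LLGGCC=4 LLGGCc=4 LLGgCC=4 LLGgCc=4 LlGGCC=8 LlGGCc=8 LlGgCC=8 LlGgCc=8 llGGCC=4 llGGCc=4 llGgCC=4 llGgCc=4
LLGGCC hits 4/64; gcd=4; 4÷4/64÷4 = 1/16

P(LLGGCC) = 1/16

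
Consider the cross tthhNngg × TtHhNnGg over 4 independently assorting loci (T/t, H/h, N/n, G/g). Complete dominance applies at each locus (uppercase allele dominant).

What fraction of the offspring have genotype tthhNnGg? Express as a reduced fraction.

P(tthhNnGg) = 1/16

tthhNngg gametes: thNg×8, thng×8
TtHhNnGg gametes: THNG×1, THNg×1, THnG×1, THng×1, ThNG×1, ThNg×1, ThnG×1, Thng×1, tHNG×1, tHNg×1, tHnG×1, tHng×1, thNG×1, thNg×1, thnG×1, thng×1
tthhNngg×TtHhNnGg grid (16·16=256): TtHhNNGg=8 TtHhNNgg=8 TtHhNnGg=16 TtHhNngg=16 TtHhnnGg=8 TtHhnngg=8 TthhNNGg=8 TthhNNgg=8 TthhNnGg=16 TthhNngg=16 TthhnnGg=8 Tthhnngg=8 ttHhNNGg=8 ttHhNNgg=8 ttHhNnGg=16 ttHhNngg=16 ttHhnnGg=8 ttHhnngg=8 tthhNNGg=8 tthhNNgg=8 tthhNnGg=16 tthhNngg=16 tthhnnGg=8 tthhnngg=8
tthhNnGg hits 16/256; gcd=16; 16÷16/256÷16 = 1/16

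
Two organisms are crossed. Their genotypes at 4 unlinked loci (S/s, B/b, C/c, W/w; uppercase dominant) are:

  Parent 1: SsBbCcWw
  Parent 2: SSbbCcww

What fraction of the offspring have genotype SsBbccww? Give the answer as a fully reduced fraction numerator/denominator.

SsBbCcWw gametes: SBCW×1, SBCw×1, SBcW×1, SBcw×1, SbCW×1, SbCw×1, SbcW×1, Sbcw×1, sBCW×1, sBCw×1, sBcW×1, sBcw×1, sbCW×1, sbCw×1, sbcW×1, sbcw×1
SSbbCcww gametes: SbCw×8, Sbcw×8
SsBbCcWw×SSbbCcww grid (16·16=256): SSBbCCWw=8 SSBbCCww=8 SSBbCcWw=16 SSBbCcww=16 SSBbccWw=8 SSBbccww=8 SSbbCCWw=8 SSbbCCww=8 SSbbCcWw=16 SSbbCcww=16 SSbbccWw=8 SSbbccww=8 SsBbCCWw=8 SsBbCCww=8 SsBbCcWw=16 SsBbCcww=16 SsBbccWw=8 SsBbccww=8 SsbbCCWw=8 SsbbCCww=8 SsbbCcWw=16 SsbbCcww=16 SsbbccWw=8 Ssbbccww=8
SsBbccww hits 8/256; gcd=8; 8÷8/256÷8 = 1/32

P(SsBbccww) = 1/32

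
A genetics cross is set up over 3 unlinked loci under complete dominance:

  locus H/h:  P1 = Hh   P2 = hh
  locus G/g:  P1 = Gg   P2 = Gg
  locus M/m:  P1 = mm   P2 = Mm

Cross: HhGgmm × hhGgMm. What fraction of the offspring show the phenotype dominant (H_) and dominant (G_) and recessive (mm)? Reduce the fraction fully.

P(H_ G_ mm) = 3/16

HhGgmm gametes: HGm×2, Hgm×2, hGm×2, hgm×2
hhGgMm gametes: hGM×2, hGm×2, hgM×2, hgm×2
HhGgmm×hhGgMm grid (8·8=64): HhGGMm=4 HhGGmm=4 HhGgMm=8 HhGgmm=8 HhggMm=4 Hhggmm=4 hhGGMm=4 hhGGmm=4 hhGgMm=8 hhGgmm=8 hhggMm=4 hhggmm=4
H_ G_ mm hits 12/64; gcd=4; 12÷4/64÷4 = 3/16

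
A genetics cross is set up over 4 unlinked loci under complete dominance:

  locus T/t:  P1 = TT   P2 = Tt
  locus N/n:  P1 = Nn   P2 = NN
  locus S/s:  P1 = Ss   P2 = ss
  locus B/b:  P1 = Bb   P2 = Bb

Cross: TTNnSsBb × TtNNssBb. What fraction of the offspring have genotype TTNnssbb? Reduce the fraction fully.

TTNnSsBb gametes: TNSB×2, TNSb×2, TNsB×2, TNsb×2, TnSB×2, TnSb×2, TnsB×2, Tnsb×2
TtNNssBb gametes: TNsB×4, TNsb×4, tNsB×4, tNsb×4
TTNnSsBb×TtNNssBb grid (16·16=256): TTNNSsBB=8 TTNNSsBb=16 TTNNSsbb=8 TTNNssBB=8 TTNNssBb=16 TTNNssbb=8 TTNnSsBB=8 TTNnSsBb=16 TTNnSsbb=8 TTNnssBB=8 TTNnssBb=16 TTNnssbb=8 TtNNSsBB=8 TtNNSsBb=16 TtNNSsbb=8 TtNNssBB=8 TtNNssBb=16 TtNNssbb=8 TtNnSsBB=8 TtNnSsBb=16 TtNnSsbb=8 TtNnssBB=8 TtNnssBb=16 TtNnssbb=8
TTNnssbb hits 8/256; gcd=8; 8÷8/256÷8 = 1/32

P(TTNnssbb) = 1/32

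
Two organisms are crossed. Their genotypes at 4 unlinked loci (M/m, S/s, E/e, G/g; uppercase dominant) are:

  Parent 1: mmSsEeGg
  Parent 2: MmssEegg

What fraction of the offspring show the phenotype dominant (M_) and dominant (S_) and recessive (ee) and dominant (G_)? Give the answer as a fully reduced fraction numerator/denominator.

mmSsEeGg gametes: mSEG×2, mSEg×2, mSeG×2, mSeg×2, msEG×2, msEg×2, mseG×2, mseg×2
MmssEegg gametes: MsEg×4, Mseg×4, msEg×4, mseg×4
mmSsEeGg×MmssEegg grid (16·16=256): MmSsEEGg=8 MmSsEEgg=8 MmSsEeGg=16 MmSsEegg=16 MmSseeGg=8 MmSseegg=8 MmssEEGg=8 MmssEEgg=8 MmssEeGg=16 MmssEegg=16 MmsseeGg=8 Mmsseegg=8 mmSsEEGg=8 mmSsEEgg=8 mmSsEeGg=16 mmSsEegg=16 mmSseeGg=8 mmSseegg=8 mmssEEGg=8 mmssEEgg=8 mmssEeGg=16 mmssEegg=16 mmsseeGg=8 mmsseegg=8
M_ S_ ee G_ hits 8/256; gcd=8; 8÷8/256÷8 = 1/32

P(M_ S_ ee G_) = 1/32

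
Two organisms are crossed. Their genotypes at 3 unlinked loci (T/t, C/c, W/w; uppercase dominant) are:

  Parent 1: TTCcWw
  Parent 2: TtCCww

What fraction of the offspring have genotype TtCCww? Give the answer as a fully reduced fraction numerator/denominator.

P(TtCCww) = 1/8

TTCcWw gametes: TCW×2, TCw×2, TcW×2, Tcw×2
TtCCww gametes: TCw×4, tCw×4
TTCcWw×TtCCww grid (8·8=64): TTCCWw=8 TTCCww=8 TTCcWw=8 TTCcww=8 TtCCWw=8 TtCCww=8 TtCcWw=8 TtCcww=8
TtCCww hits 8/64; gcd=8; 8÷8/64÷8 = 1/8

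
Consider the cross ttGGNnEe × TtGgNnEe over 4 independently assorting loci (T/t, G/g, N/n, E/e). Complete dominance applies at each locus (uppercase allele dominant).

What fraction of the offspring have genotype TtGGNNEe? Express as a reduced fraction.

ttGGNnEe gametes: tGNE×4, tGNe×4, tGnE×4, tGne×4
TtGgNnEe gametes: TGNE×1, TGNe×1, TGnE×1, TGne×1, TgNE×1, TgNe×1, TgnE×1, Tgne×1, tGNE×1, tGNe×1, tGnE×1, tGne×1, tgNE×1, tgNe×1, tgnE×1, tgne×1
ttGGNnEe×TtGgNnEe grid (16·16=256): TtGGNNEE=4 TtGGNNEe=8 TtGGNNee=4 TtGGNnEE=8 TtGGNnEe=16 TtGGNnee=8 TtGGnnEE=4 TtGGnnEe=8 TtGGnnee=4 TtGgNNEE=4 TtGgNNEe=8 TtGgNNee=4 TtGgNnEE=8 TtGgNnEe=16 TtGgNnee=8 TtGgnnEE=4 TtGgnnEe=8 TtGgnnee=4 ttGGNNEE=4 ttGGNNEe=8 ttGGNNee=4 ttGGNnEE=8 ttGGNnEe=16 ttGGNnee=8 ttGGnnEE=4 ttGGnnEe=8 ttGGnnee=4 ttGgNNEE=4 ttGgNNEe=8 ttGgNNee=4 ttGgNnEE=8 ttGgNnEe=16 ttGgNnee=8 ttGgnnEE=4 ttGgnnEe=8 ttGgnnee=4
TtGGNNEe hits 8/256; gcd=8; 8÷8/256÷8 = 1/32

P(TtGGNNEe) = 1/32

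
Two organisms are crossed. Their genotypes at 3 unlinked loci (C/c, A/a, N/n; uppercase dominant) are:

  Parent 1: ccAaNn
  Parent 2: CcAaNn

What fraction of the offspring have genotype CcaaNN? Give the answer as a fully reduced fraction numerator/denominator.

ccAaNn gametes: cAN×2, cAn×2, caN×2, can×2
CcAaNn gametes: CAN×1, CAn×1, CaN×1, Can×1, cAN×1, cAn×1, caN×1, can×1
ccAaNn×CcAaNn grid (8·8=64): CcAANN=2 CcAANn=4 CcAAnn=2 CcAaNN=4 CcAaNn=8 CcAann=4 CcaaNN=2 CcaaNn=4 Ccaann=2 ccAANN=2 ccAANn=4 ccAAnn=2 ccAaNN=4 ccAaNn=8 ccAann=4 ccaaNN=2 ccaaNn=4 ccaann=2
CcaaNN hits 2/64; gcd=2; 2÷2/64÷2 = 1/32

P(CcaaNN) = 1/32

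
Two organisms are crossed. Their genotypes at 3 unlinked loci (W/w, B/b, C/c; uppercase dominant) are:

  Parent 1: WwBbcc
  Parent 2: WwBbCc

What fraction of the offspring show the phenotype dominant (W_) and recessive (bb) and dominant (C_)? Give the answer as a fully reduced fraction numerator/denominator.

WwBbcc gametes: WBc×2, Wbc×2, wBc×2, wbc×2
WwBbCc gametes: WBC×1, WBc×1, WbC×1, Wbc×1, wBC×1, wBc×1, wbC×1, wbc×1
WwBbcc×WwBbCc grid (8·8=64): WWBBCc=2 WWBBcc=2 WWBbCc=4 WWBbcc=4 WWbbCc=2 WWbbcc=2 WwBBCc=4 WwBBcc=4 WwBbCc=8 WwBbcc=8 WwbbCc=4 Wwbbcc=4 wwBBCc=2 wwBBcc=2 wwBbCc=4 wwBbcc=4 wwbbCc=2 wwbbcc=2
W_ bb C_ hits 6/64; gcd=2; 6÷2/64÷2 = 3/32

P(W_ bb C_) = 3/32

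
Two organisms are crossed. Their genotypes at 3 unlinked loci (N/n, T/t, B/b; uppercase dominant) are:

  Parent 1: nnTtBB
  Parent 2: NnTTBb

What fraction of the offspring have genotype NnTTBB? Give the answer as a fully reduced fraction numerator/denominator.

P(NnTTBB) = 1/8

nnTtBB gametes: nTB×4, ntB×4
NnTTBb gametes: NTB×2, NTb×2, nTB×2, nTb×2
nnTtBB×NnTTBb grid (8·8=64): NnTTBB=8 NnTTBb=8 NnTtBB=8 NnTtBb=8 nnTTBB=8 nnTTBb=8 nnTtBB=8 nnTtBb=8
NnTTBB hits 8/64; gcd=8; 8÷8/64÷8 = 1/8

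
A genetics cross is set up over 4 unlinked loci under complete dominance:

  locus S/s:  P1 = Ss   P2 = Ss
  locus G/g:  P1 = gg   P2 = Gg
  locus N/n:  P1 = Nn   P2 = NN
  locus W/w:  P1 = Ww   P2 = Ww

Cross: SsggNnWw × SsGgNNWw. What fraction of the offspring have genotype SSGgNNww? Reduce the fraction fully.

P(SSGgNNww) = 1/64

SsggNnWw gametes: SgNW×2, SgNw×2, SgnW×2, Sgnw×2, sgNW×2, sgNw×2, sgnW×2, sgnw×2
SsGgNNWw gametes: SGNW×2, SGNw×2, SgNW×2, SgNw×2, sGNW×2, sGNw×2, sgNW×2, sgNw×2
SsggNnWw×SsGgNNWw grid (16·16=256): SSGgNNWW=4 SSGgNNWw=8 SSGgNNww=4 SSGgNnWW=4 SSGgNnWw=8 SSGgNnww=4 SSggNNWW=4 SSggNNWw=8 SSggNNww=4 SSggNnWW=4 SSggNnWw=8 SSggNnww=4 SsGgNNWW=8 SsGgNNWw=16 SsGgNNww=8 SsGgNnWW=8 SsGgNnWw=16 SsGgNnww=8 SsggNNWW=8 SsggNNWw=16 SsggNNww=8 SsggNnWW=8 SsggNnWw=16 SsggNnww=8 ssGgNNWW=4 ssGgNNWw=8 ssGgNNww=4 ssGgNnWW=4 ssGgNnWw=8 ssGgNnww=4 ssggNNWW=4 ssggNNWw=8 ssggNNww=4 ssggNnWW=4 ssggNnWw=8 ssggNnww=4
SSGgNNww hits 4/256; gcd=4; 4÷4/256÷4 = 1/64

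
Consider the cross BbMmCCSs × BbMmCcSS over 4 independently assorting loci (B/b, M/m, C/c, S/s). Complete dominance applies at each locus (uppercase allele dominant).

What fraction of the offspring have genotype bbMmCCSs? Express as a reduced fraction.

BbMmCCSs gametes: BMCS×2, BMCs×2, BmCS×2, BmCs×2, bMCS×2, bMCs×2, bmCS×2, bmCs×2
BbMmCcSS gametes: BMCS×2, BMcS×2, BmCS×2, BmcS×2, bMCS×2, bMcS×2, bmCS×2, bmcS×2
BbMmCCSs×BbMmCcSS grid (16·16=256): BBMMCCSS=4 BBMMCCSs=4 BBMMCcSS=4 BBMMCcSs=4 BBMmCCSS=8 BBMmCCSs=8 BBMmCcSS=8 BBMmCcSs=8 BBmmCCSS=4 BBmmCCSs=4 BBmmCcSS=4 BBmmCcSs=4 BbMMCCSS=8 BbMMCCSs=8 BbMMCcSS=8 BbMMCcSs=8 BbMmCCSS=16 BbMmCCSs=16 BbMmCcSS=16 BbMmCcSs=16 BbmmCCSS=8 BbmmCCSs=8 BbmmCcSS=8 BbmmCcSs=8 bbMMCCSS=4 bbMMCCSs=4 bbMMCcSS=4 bbMMCcSs=4 bbMmCCSS=8 bbMmCCSs=8 bbMmCcSS=8 bbMmCcSs=8 bbmmCCSS=4 bbmmCCSs=4 bbmmCcSS=4 bbmmCcSs=4
bbMmCCSs hits 8/256; gcd=8; 8÷8/256÷8 = 1/32

P(bbMmCCSs) = 1/32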